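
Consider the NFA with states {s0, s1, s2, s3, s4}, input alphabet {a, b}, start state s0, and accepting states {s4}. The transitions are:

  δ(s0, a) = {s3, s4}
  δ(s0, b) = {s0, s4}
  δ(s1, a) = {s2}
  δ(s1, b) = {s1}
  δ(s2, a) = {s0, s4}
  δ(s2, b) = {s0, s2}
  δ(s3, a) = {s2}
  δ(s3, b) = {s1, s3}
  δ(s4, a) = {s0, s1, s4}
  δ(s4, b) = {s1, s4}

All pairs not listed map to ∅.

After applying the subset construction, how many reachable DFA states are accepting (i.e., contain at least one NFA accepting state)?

7

Start state of the DFA: {s0}.
{s0} --a--> {s3, s4}  [new]
{s0} --b--> {s0, s4}  [new]
{s3, s4} --a--> {s0, s1, s2, s4}  [new]
{s3, s4} --b--> {s1, s3, s4}  [new]
{s0, s4} --a--> {s0, s1, s3, s4}  [new]
{s0, s4} --b--> {s0, s1, s4}  [new]
{s0, s1, s2, s4} --a--> {s0, s1, s2, s3, s4}  [new]
{s0, s1, s2, s4} --b--> {s0, s1, s2, s4}  [seen]
{s1, s3, s4} --a--> {s0, s1, s2, s4}  [seen]
{s1, s3, s4} --b--> {s1, s3, s4}  [seen]
{s0, s1, s3, s4} --a--> {s0, s1, s2, s3, s4}  [seen]
{s0, s1, s3, s4} --b--> {s0, s1, s3, s4}  [seen]
{s0, s1, s4} --a--> {s0, s1, s2, s3, s4}  [seen]
{s0, s1, s4} --b--> {s0, s1, s4}  [seen]
{s0, s1, s2, s3, s4} --a--> {s0, s1, s2, s3, s4}  [seen]
{s0, s1, s2, s3, s4} --b--> {s0, s1, s2, s3, s4}  [seen]
Reachable DFA states: {s0}, {s3, s4}, {s0, s4}, {s0, s1, s2, s4}, {s1, s3, s4}, {s0, s1, s3, s4}, {s0, s1, s4}, {s0, s1, s2, s3, s4}.
Accepting DFA states (contain an NFA accepting state): {s3, s4}, {s0, s4}, {s0, s1, s2, s4}, {s1, s3, s4}, {s0, s1, s3, s4}, {s0, s1, s4}, {s0, s1, s2, s3, s4}.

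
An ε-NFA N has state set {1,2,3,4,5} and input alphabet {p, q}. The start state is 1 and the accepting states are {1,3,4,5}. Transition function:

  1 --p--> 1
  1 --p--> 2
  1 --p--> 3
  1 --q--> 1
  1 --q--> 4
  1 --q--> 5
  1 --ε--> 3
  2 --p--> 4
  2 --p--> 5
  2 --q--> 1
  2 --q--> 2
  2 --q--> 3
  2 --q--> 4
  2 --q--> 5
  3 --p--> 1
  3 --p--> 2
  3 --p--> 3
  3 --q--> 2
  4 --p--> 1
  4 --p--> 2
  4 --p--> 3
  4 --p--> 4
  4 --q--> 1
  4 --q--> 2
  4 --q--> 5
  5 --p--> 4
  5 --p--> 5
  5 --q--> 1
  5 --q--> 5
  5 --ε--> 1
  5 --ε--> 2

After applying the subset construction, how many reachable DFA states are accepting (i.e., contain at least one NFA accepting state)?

Start state of the DFA: {1,3} (ε-closure of the NFA start).
{1,3} --p--> {1,2,3}  [new]
{1,3} --q--> {1,2,3,4,5}  [new]
{1,2,3} --p--> {1,2,3,4,5}  [seen]
{1,2,3} --q--> {1,2,3,4,5}  [seen]
{1,2,3,4,5} --p--> {1,2,3,4,5}  [seen]
{1,2,3,4,5} --q--> {1,2,3,4,5}  [seen]
Reachable DFA states: {1,3}, {1,2,3}, {1,2,3,4,5}.
Accepting DFA states (contain an NFA accepting state): {1,3}, {1,2,3}, {1,2,3,4,5}.

3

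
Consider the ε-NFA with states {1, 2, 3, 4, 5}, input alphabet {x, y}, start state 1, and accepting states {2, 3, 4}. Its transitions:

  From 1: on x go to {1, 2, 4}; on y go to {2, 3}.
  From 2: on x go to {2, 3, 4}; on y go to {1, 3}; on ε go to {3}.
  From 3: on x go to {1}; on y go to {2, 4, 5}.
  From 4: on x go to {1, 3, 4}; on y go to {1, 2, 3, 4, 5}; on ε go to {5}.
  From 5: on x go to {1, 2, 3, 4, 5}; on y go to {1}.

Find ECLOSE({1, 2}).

{1, 2, 3}

Begin with {1, 2}.
2 →ε {3}; add 3.
ε-closure = {1, 2, 3}.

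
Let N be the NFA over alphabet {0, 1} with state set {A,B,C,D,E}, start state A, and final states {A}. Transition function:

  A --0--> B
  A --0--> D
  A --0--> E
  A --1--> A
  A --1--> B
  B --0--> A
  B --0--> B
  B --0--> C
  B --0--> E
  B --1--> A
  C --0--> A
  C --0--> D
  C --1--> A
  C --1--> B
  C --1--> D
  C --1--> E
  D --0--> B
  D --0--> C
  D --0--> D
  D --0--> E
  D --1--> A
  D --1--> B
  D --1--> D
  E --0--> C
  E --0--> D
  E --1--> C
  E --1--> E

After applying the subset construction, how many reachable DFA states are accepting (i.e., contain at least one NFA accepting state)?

Start state of the DFA: {A}.
{A} --0--> {B,D,E}  [new]
{A} --1--> {A,B}  [new]
{B,D,E} --0--> {A,B,C,D,E}  [new]
{B,D,E} --1--> {A,B,C,D,E}  [seen]
{A,B} --0--> {A,B,C,D,E}  [seen]
{A,B} --1--> {A,B}  [seen]
{A,B,C,D,E} --0--> {A,B,C,D,E}  [seen]
{A,B,C,D,E} --1--> {A,B,C,D,E}  [seen]
Reachable DFA states: {A}, {B,D,E}, {A,B}, {A,B,C,D,E}.
Accepting DFA states (contain an NFA accepting state): {A}, {A,B}, {A,B,C,D,E}.

3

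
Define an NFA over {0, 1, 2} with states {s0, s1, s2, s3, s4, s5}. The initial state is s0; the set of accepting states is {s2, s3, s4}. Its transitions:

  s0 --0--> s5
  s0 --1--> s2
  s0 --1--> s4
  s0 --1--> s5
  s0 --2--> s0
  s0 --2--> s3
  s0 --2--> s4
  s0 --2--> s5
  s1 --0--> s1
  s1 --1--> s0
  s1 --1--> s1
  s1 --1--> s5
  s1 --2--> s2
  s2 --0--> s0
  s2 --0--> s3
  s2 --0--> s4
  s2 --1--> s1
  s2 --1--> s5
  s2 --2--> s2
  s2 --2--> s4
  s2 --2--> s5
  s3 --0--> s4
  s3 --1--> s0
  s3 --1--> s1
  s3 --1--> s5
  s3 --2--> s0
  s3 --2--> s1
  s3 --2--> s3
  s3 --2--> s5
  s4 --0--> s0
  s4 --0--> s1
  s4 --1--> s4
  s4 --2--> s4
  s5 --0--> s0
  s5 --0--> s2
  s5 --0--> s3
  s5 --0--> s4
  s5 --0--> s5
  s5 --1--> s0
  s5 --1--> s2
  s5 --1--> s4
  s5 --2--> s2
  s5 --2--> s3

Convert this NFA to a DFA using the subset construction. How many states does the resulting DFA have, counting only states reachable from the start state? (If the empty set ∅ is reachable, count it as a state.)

15

Start state of the DFA: {s0}.
{s0} --0--> {s5}  [new]
{s0} --1--> {s2, s4, s5}  [new]
{s0} --2--> {s0, s3, s4, s5}  [new]
{s5} --0--> {s0, s2, s3, s4, s5}  [new]
{s5} --1--> {s0, s2, s4}  [new]
{s5} --2--> {s2, s3}  [new]
{s2, s4, s5} --0--> {s0, s1, s2, s3, s4, s5}  [new]
{s2, s4, s5} --1--> {s0, s1, s2, s4, s5}  [new]
{s2, s4, s5} --2--> {s2, s3, s4, s5}  [new]
{s0, s3, s4, s5} --0--> {s0, s1, s2, s3, s4, s5}  [seen]
{s0, s3, s4, s5} --1--> {s0, s1, s2, s4, s5}  [seen]
{s0, s3, s4, s5} --2--> {s0, s1, s2, s3, s4, s5}  [seen]
{s0, s2, s3, s4, s5} --0--> {s0, s1, s2, s3, s4, s5}  [seen]
{s0, s2, s3, s4, s5} --1--> {s0, s1, s2, s4, s5}  [seen]
{s0, s2, s3, s4, s5} --2--> {s0, s1, s2, s3, s4, s5}  [seen]
{s0, s2, s4} --0--> {s0, s1, s3, s4, s5}  [new]
{s0, s2, s4} --1--> {s1, s2, s4, s5}  [new]
{s0, s2, s4} --2--> {s0, s2, s3, s4, s5}  [seen]
{s2, s3} --0--> {s0, s3, s4}  [new]
{s2, s3} --1--> {s0, s1, s5}  [new]
{s2, s3} --2--> {s0, s1, s2, s3, s4, s5}  [seen]
{s0, s1, s2, s3, s4, s5} --0--> {s0, s1, s2, s3, s4, s5}  [seen]
{s0, s1, s2, s3, s4, s5} --1--> {s0, s1, s2, s4, s5}  [seen]
{s0, s1, s2, s3, s4, s5} --2--> {s0, s1, s2, s3, s4, s5}  [seen]
{s0, s1, s2, s4, s5} --0--> {s0, s1, s2, s3, s4, s5}  [seen]
{s0, s1, s2, s4, s5} --1--> {s0, s1, s2, s4, s5}  [seen]
{s0, s1, s2, s4, s5} --2--> {s0, s2, s3, s4, s5}  [seen]
{s2, s3, s4, s5} --0--> {s0, s1, s2, s3, s4, s5}  [seen]
{s2, s3, s4, s5} --1--> {s0, s1, s2, s4, s5}  [seen]
{s2, s3, s4, s5} --2--> {s0, s1, s2, s3, s4, s5}  [seen]
{s0, s1, s3, s4, s5} --0--> {s0, s1, s2, s3, s4, s5}  [seen]
{s0, s1, s3, s4, s5} --1--> {s0, s1, s2, s4, s5}  [seen]
{s0, s1, s3, s4, s5} --2--> {s0, s1, s2, s3, s4, s5}  [seen]
{s1, s2, s4, s5} --0--> {s0, s1, s2, s3, s4, s5}  [seen]
{s1, s2, s4, s5} --1--> {s0, s1, s2, s4, s5}  [seen]
{s1, s2, s4, s5} --2--> {s2, s3, s4, s5}  [seen]
{s0, s3, s4} --0--> {s0, s1, s4, s5}  [new]
{s0, s3, s4} --1--> {s0, s1, s2, s4, s5}  [seen]
{s0, s3, s4} --2--> {s0, s1, s3, s4, s5}  [seen]
{s0, s1, s5} --0--> {s0, s1, s2, s3, s4, s5}  [seen]
{s0, s1, s5} --1--> {s0, s1, s2, s4, s5}  [seen]
{s0, s1, s5} --2--> {s0, s2, s3, s4, s5}  [seen]
{s0, s1, s4, s5} --0--> {s0, s1, s2, s3, s4, s5}  [seen]
{s0, s1, s4, s5} --1--> {s0, s1, s2, s4, s5}  [seen]
{s0, s1, s4, s5} --2--> {s0, s2, s3, s4, s5}  [seen]
Reachable DFA states: {s0}, {s5}, {s2, s4, s5}, {s0, s3, s4, s5}, {s0, s2, s3, s4, s5}, {s0, s2, s4}, {s2, s3}, {s0, s1, s2, s3, s4, s5}, {s0, s1, s2, s4, s5}, {s2, s3, s4, s5}, {s0, s1, s3, s4, s5}, {s1, s2, s4, s5}, {s0, s3, s4}, {s0, s1, s5}, {s0, s1, s4, s5}.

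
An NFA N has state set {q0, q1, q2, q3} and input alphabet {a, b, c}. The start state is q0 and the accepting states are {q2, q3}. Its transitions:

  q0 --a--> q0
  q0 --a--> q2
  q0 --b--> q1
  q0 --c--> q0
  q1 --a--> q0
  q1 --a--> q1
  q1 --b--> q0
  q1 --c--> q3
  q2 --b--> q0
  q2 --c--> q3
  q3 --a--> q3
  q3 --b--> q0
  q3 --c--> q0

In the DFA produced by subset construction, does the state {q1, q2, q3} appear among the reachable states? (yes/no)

Start state of the DFA: {q0}.
{q0} --a--> {q0, q2}  [new]
{q0} --b--> {q1}  [new]
{q0} --c--> {q0}  [seen]
{q0, q2} --a--> {q0, q2}  [seen]
{q0, q2} --b--> {q0, q1}  [new]
{q0, q2} --c--> {q0, q3}  [new]
{q1} --a--> {q0, q1}  [seen]
{q1} --b--> {q0}  [seen]
{q1} --c--> {q3}  [new]
{q0, q1} --a--> {q0, q1, q2}  [new]
{q0, q1} --b--> {q0, q1}  [seen]
{q0, q1} --c--> {q0, q3}  [seen]
{q0, q3} --a--> {q0, q2, q3}  [new]
{q0, q3} --b--> {q0, q1}  [seen]
{q0, q3} --c--> {q0}  [seen]
{q3} --a--> {q3}  [seen]
{q3} --b--> {q0}  [seen]
{q3} --c--> {q0}  [seen]
{q0, q1, q2} --a--> {q0, q1, q2}  [seen]
{q0, q1, q2} --b--> {q0, q1}  [seen]
{q0, q1, q2} --c--> {q0, q3}  [seen]
{q0, q2, q3} --a--> {q0, q2, q3}  [seen]
{q0, q2, q3} --b--> {q0, q1}  [seen]
{q0, q2, q3} --c--> {q0, q3}  [seen]
Reachable DFA states: {q0}, {q0, q2}, {q1}, {q0, q1}, {q0, q3}, {q3}, {q0, q1, q2}, {q0, q2, q3}.
{q1, q2, q3} is not among them.

no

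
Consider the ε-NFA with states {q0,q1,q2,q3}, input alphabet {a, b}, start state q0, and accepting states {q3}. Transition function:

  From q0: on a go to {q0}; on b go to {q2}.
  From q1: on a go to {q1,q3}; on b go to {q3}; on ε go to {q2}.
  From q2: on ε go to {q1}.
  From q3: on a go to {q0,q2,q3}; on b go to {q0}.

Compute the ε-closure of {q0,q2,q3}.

Begin with {q0,q2,q3}.
q2 →ε {q1}; add q1.
ε-closure = {q0,q1,q2,q3}.

{q0,q1,q2,q3}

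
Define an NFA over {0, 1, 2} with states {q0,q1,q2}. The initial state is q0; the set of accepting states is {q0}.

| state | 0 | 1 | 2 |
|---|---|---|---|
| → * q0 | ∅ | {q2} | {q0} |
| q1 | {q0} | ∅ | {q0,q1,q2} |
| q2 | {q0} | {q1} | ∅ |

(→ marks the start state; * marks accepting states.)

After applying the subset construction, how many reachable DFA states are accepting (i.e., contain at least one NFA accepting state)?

2

Start state of the DFA: {q0}.
{q0} --0--> ∅  [new]
{q0} --1--> {q2}  [new]
{q0} --2--> {q0}  [seen]
∅ --0--> ∅  [seen]
∅ --1--> ∅  [seen]
∅ --2--> ∅  [seen]
{q2} --0--> {q0}  [seen]
{q2} --1--> {q1}  [new]
{q2} --2--> ∅  [seen]
{q1} --0--> {q0}  [seen]
{q1} --1--> ∅  [seen]
{q1} --2--> {q0,q1,q2}  [new]
{q0,q1,q2} --0--> {q0}  [seen]
{q0,q1,q2} --1--> {q1,q2}  [new]
{q0,q1,q2} --2--> {q0,q1,q2}  [seen]
{q1,q2} --0--> {q0}  [seen]
{q1,q2} --1--> {q1}  [seen]
{q1,q2} --2--> {q0,q1,q2}  [seen]
Reachable DFA states: {q0}, ∅, {q2}, {q1}, {q0,q1,q2}, {q1,q2}.
Accepting DFA states (contain an NFA accepting state): {q0}, {q0,q1,q2}.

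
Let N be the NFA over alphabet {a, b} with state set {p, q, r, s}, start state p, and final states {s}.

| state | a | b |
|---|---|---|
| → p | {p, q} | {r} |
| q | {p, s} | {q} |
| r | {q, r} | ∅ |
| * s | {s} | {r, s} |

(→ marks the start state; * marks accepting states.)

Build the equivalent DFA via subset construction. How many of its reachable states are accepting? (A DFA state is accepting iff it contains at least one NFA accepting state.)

5

Start state of the DFA: {p}.
{p} --a--> {p, q}  [new]
{p} --b--> {r}  [new]
{p, q} --a--> {p, q, s}  [new]
{p, q} --b--> {q, r}  [new]
{r} --a--> {q, r}  [seen]
{r} --b--> ∅  [new]
{p, q, s} --a--> {p, q, s}  [seen]
{p, q, s} --b--> {q, r, s}  [new]
{q, r} --a--> {p, q, r, s}  [new]
{q, r} --b--> {q}  [new]
∅ --a--> ∅  [seen]
∅ --b--> ∅  [seen]
{q, r, s} --a--> {p, q, r, s}  [seen]
{q, r, s} --b--> {q, r, s}  [seen]
{p, q, r, s} --a--> {p, q, r, s}  [seen]
{p, q, r, s} --b--> {q, r, s}  [seen]
{q} --a--> {p, s}  [new]
{q} --b--> {q}  [seen]
{p, s} --a--> {p, q, s}  [seen]
{p, s} --b--> {r, s}  [new]
{r, s} --a--> {q, r, s}  [seen]
{r, s} --b--> {r, s}  [seen]
Reachable DFA states: {p}, {p, q}, {r}, {p, q, s}, {q, r}, ∅, {q, r, s}, {p, q, r, s}, {q}, {p, s}, {r, s}.
Accepting DFA states (contain an NFA accepting state): {p, q, s}, {q, r, s}, {p, q, r, s}, {p, s}, {r, s}.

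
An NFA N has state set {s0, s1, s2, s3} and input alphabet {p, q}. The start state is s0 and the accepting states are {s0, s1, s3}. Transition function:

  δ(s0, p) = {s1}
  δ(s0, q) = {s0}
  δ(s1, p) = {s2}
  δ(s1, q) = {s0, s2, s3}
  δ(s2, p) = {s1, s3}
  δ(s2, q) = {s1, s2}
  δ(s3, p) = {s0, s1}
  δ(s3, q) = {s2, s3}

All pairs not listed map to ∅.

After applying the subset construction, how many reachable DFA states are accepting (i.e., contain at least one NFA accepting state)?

Start state of the DFA: {s0}.
{s0} --p--> {s1}  [new]
{s0} --q--> {s0}  [seen]
{s1} --p--> {s2}  [new]
{s1} --q--> {s0, s2, s3}  [new]
{s2} --p--> {s1, s3}  [new]
{s2} --q--> {s1, s2}  [new]
{s0, s2, s3} --p--> {s0, s1, s3}  [new]
{s0, s2, s3} --q--> {s0, s1, s2, s3}  [new]
{s1, s3} --p--> {s0, s1, s2}  [new]
{s1, s3} --q--> {s0, s2, s3}  [seen]
{s1, s2} --p--> {s1, s2, s3}  [new]
{s1, s2} --q--> {s0, s1, s2, s3}  [seen]
{s0, s1, s3} --p--> {s0, s1, s2}  [seen]
{s0, s1, s3} --q--> {s0, s2, s3}  [seen]
{s0, s1, s2, s3} --p--> {s0, s1, s2, s3}  [seen]
{s0, s1, s2, s3} --q--> {s0, s1, s2, s3}  [seen]
{s0, s1, s2} --p--> {s1, s2, s3}  [seen]
{s0, s1, s2} --q--> {s0, s1, s2, s3}  [seen]
{s1, s2, s3} --p--> {s0, s1, s2, s3}  [seen]
{s1, s2, s3} --q--> {s0, s1, s2, s3}  [seen]
Reachable DFA states: {s0}, {s1}, {s2}, {s0, s2, s3}, {s1, s3}, {s1, s2}, {s0, s1, s3}, {s0, s1, s2, s3}, {s0, s1, s2}, {s1, s2, s3}.
Accepting DFA states (contain an NFA accepting state): {s0}, {s1}, {s0, s2, s3}, {s1, s3}, {s1, s2}, {s0, s1, s3}, {s0, s1, s2, s3}, {s0, s1, s2}, {s1, s2, s3}.

9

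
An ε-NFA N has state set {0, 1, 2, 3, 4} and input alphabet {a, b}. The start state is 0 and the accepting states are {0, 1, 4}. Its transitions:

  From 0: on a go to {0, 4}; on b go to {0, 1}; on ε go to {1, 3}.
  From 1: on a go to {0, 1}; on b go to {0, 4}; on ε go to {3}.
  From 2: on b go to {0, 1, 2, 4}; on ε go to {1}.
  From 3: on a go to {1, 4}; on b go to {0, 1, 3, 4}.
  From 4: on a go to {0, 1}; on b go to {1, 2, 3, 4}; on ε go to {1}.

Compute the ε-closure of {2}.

Begin with {2}.
2 →ε {1}; add 1.
1 →ε {3}; add 3.
ε-closure = {1, 2, 3}.

{1, 2, 3}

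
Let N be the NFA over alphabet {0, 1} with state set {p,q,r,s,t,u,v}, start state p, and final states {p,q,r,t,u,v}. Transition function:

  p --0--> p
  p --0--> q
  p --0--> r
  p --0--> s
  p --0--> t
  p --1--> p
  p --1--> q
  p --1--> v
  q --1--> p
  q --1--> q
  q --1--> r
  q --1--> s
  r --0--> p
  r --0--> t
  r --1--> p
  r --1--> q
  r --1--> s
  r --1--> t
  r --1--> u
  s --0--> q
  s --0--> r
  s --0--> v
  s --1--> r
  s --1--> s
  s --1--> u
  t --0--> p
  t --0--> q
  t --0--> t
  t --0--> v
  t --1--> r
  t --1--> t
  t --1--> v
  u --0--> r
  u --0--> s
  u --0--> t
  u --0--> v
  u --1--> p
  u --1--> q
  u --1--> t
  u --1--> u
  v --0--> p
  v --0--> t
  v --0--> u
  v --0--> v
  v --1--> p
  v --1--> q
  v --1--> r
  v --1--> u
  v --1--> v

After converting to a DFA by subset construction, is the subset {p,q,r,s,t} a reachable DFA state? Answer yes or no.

Start state of the DFA: {p}.
{p} --0--> {p,q,r,s,t}  [new]
{p} --1--> {p,q,v}  [new]
{p,q,r,s,t} --0--> {p,q,r,s,t,v}  [new]
{p,q,r,s,t} --1--> {p,q,r,s,t,u,v}  [new]
{p,q,v} --0--> {p,q,r,s,t,u,v}  [seen]
{p,q,v} --1--> {p,q,r,s,u,v}  [new]
{p,q,r,s,t,v} --0--> {p,q,r,s,t,u,v}  [seen]
{p,q,r,s,t,v} --1--> {p,q,r,s,t,u,v}  [seen]
{p,q,r,s,t,u,v} --0--> {p,q,r,s,t,u,v}  [seen]
{p,q,r,s,t,u,v} --1--> {p,q,r,s,t,u,v}  [seen]
{p,q,r,s,u,v} --0--> {p,q,r,s,t,u,v}  [seen]
{p,q,r,s,u,v} --1--> {p,q,r,s,t,u,v}  [seen]
Reachable DFA states: {p}, {p,q,r,s,t}, {p,q,v}, {p,q,r,s,t,v}, {p,q,r,s,t,u,v}, {p,q,r,s,u,v}.
{p,q,r,s,t} is among them.

yes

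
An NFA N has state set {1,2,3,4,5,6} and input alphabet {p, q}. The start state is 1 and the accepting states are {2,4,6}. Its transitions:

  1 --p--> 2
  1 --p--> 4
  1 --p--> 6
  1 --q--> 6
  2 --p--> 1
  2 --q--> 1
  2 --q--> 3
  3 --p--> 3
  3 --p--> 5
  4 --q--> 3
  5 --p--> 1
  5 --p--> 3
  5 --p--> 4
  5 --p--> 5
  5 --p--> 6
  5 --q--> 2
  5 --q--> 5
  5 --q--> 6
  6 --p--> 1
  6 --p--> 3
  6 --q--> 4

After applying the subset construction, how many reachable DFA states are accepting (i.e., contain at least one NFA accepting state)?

Start state of the DFA: {1}.
{1} --p--> {2,4,6}  [new]
{1} --q--> {6}  [new]
{2,4,6} --p--> {1,3}  [new]
{2,4,6} --q--> {1,3,4}  [new]
{6} --p--> {1,3}  [seen]
{6} --q--> {4}  [new]
{1,3} --p--> {2,3,4,5,6}  [new]
{1,3} --q--> {6}  [seen]
{1,3,4} --p--> {2,3,4,5,6}  [seen]
{1,3,4} --q--> {3,6}  [new]
{4} --p--> ∅  [new]
{4} --q--> {3}  [new]
{2,3,4,5,6} --p--> {1,3,4,5,6}  [new]
{2,3,4,5,6} --q--> {1,2,3,4,5,6}  [new]
{3,6} --p--> {1,3,5}  [new]
{3,6} --q--> {4}  [seen]
∅ --p--> ∅  [seen]
∅ --q--> ∅  [seen]
{3} --p--> {3,5}  [new]
{3} --q--> ∅  [seen]
{1,3,4,5,6} --p--> {1,2,3,4,5,6}  [seen]
{1,3,4,5,6} --q--> {2,3,4,5,6}  [seen]
{1,2,3,4,5,6} --p--> {1,2,3,4,5,6}  [seen]
{1,2,3,4,5,6} --q--> {1,2,3,4,5,6}  [seen]
{1,3,5} --p--> {1,2,3,4,5,6}  [seen]
{1,3,5} --q--> {2,5,6}  [new]
{3,5} --p--> {1,3,4,5,6}  [seen]
{3,5} --q--> {2,5,6}  [seen]
{2,5,6} --p--> {1,3,4,5,6}  [seen]
{2,5,6} --q--> {1,2,3,4,5,6}  [seen]
Reachable DFA states: {1}, {2,4,6}, {6}, {1,3}, {1,3,4}, {4}, {2,3,4,5,6}, {3,6}, ∅, {3}, {1,3,4,5,6}, {1,2,3,4,5,6}, {1,3,5}, {3,5}, {2,5,6}.
Accepting DFA states (contain an NFA accepting state): {2,4,6}, {6}, {1,3,4}, {4}, {2,3,4,5,6}, {3,6}, {1,3,4,5,6}, {1,2,3,4,5,6}, {2,5,6}.

9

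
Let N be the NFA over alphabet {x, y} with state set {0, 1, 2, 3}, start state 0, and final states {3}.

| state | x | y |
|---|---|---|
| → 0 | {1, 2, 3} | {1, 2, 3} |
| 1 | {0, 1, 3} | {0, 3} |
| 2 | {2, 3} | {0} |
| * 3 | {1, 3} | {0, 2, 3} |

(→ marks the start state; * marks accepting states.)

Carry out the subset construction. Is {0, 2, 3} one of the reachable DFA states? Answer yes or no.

yes

Start state of the DFA: {0}.
{0} --x--> {1, 2, 3}  [new]
{0} --y--> {1, 2, 3}  [seen]
{1, 2, 3} --x--> {0, 1, 2, 3}  [new]
{1, 2, 3} --y--> {0, 2, 3}  [new]
{0, 1, 2, 3} --x--> {0, 1, 2, 3}  [seen]
{0, 1, 2, 3} --y--> {0, 1, 2, 3}  [seen]
{0, 2, 3} --x--> {1, 2, 3}  [seen]
{0, 2, 3} --y--> {0, 1, 2, 3}  [seen]
Reachable DFA states: {0}, {1, 2, 3}, {0, 1, 2, 3}, {0, 2, 3}.
{0, 2, 3} is among them.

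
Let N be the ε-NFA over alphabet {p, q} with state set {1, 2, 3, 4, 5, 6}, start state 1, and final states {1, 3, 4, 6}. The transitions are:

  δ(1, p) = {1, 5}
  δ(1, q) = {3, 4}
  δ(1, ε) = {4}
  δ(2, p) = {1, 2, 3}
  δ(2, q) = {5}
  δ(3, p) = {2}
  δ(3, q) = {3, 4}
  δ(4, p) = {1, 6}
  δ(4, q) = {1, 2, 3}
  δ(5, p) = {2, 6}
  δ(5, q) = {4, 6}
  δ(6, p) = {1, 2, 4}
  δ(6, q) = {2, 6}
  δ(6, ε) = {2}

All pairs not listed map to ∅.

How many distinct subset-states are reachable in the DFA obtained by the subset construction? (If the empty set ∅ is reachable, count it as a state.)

Start state of the DFA: {1, 4} (ε-closure of the NFA start).
{1, 4} --p--> {1, 2, 4, 5, 6}  [new]
{1, 4} --q--> {1, 2, 3, 4}  [new]
{1, 2, 4, 5, 6} --p--> {1, 2, 3, 4, 5, 6}  [new]
{1, 2, 4, 5, 6} --q--> {1, 2, 3, 4, 5, 6}  [seen]
{1, 2, 3, 4} --p--> {1, 2, 3, 4, 5, 6}  [seen]
{1, 2, 3, 4} --q--> {1, 2, 3, 4, 5}  [new]
{1, 2, 3, 4, 5, 6} --p--> {1, 2, 3, 4, 5, 6}  [seen]
{1, 2, 3, 4, 5, 6} --q--> {1, 2, 3, 4, 5, 6}  [seen]
{1, 2, 3, 4, 5} --p--> {1, 2, 3, 4, 5, 6}  [seen]
{1, 2, 3, 4, 5} --q--> {1, 2, 3, 4, 5, 6}  [seen]
Reachable DFA states: {1, 4}, {1, 2, 4, 5, 6}, {1, 2, 3, 4}, {1, 2, 3, 4, 5, 6}, {1, 2, 3, 4, 5}.

5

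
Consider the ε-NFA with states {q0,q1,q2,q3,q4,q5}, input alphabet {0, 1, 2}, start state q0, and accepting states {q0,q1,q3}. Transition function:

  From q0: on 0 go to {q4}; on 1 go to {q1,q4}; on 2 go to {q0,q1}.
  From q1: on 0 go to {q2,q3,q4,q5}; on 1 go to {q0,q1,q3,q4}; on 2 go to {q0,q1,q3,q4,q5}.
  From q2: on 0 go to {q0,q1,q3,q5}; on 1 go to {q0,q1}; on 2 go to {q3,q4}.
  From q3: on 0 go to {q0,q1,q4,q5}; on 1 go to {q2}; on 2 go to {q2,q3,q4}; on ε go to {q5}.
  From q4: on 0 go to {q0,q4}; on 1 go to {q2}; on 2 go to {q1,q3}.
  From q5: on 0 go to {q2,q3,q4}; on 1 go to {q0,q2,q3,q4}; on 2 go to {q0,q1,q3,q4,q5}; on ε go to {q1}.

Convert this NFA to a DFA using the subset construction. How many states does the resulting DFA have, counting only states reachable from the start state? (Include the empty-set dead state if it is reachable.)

13

Start state of the DFA: {q0} (ε-closure of the NFA start).
{q0} --0--> {q4}  [new]
{q0} --1--> {q1,q4}  [new]
{q0} --2--> {q0,q1}  [new]
{q4} --0--> {q0,q4}  [new]
{q4} --1--> {q2}  [new]
{q4} --2--> {q1,q3,q5}  [new]
{q1,q4} --0--> {q0,q1,q2,q3,q4,q5}  [new]
{q1,q4} --1--> {q0,q1,q2,q3,q4,q5}  [seen]
{q1,q4} --2--> {q0,q1,q3,q4,q5}  [new]
{q0,q1} --0--> {q1,q2,q3,q4,q5}  [new]
{q0,q1} --1--> {q0,q1,q3,q4,q5}  [seen]
{q0,q1} --2--> {q0,q1,q3,q4,q5}  [seen]
{q0,q4} --0--> {q0,q4}  [seen]
{q0,q4} --1--> {q1,q2,q4}  [new]
{q0,q4} --2--> {q0,q1,q3,q5}  [new]
{q2} --0--> {q0,q1,q3,q5}  [seen]
{q2} --1--> {q0,q1}  [seen]
{q2} --2--> {q1,q3,q4,q5}  [new]
{q1,q3,q5} --0--> {q0,q1,q2,q3,q4,q5}  [seen]
{q1,q3,q5} --1--> {q0,q1,q2,q3,q4,q5}  [seen]
{q1,q3,q5} --2--> {q0,q1,q2,q3,q4,q5}  [seen]
{q0,q1,q2,q3,q4,q5} --0--> {q0,q1,q2,q3,q4,q5}  [seen]
{q0,q1,q2,q3,q4,q5} --1--> {q0,q1,q2,q3,q4,q5}  [seen]
{q0,q1,q2,q3,q4,q5} --2--> {q0,q1,q2,q3,q4,q5}  [seen]
{q0,q1,q3,q4,q5} --0--> {q0,q1,q2,q3,q4,q5}  [seen]
{q0,q1,q3,q4,q5} --1--> {q0,q1,q2,q3,q4,q5}  [seen]
{q0,q1,q3,q4,q5} --2--> {q0,q1,q2,q3,q4,q5}  [seen]
{q1,q2,q3,q4,q5} --0--> {q0,q1,q2,q3,q4,q5}  [seen]
{q1,q2,q3,q4,q5} --1--> {q0,q1,q2,q3,q4,q5}  [seen]
{q1,q2,q3,q4,q5} --2--> {q0,q1,q2,q3,q4,q5}  [seen]
{q1,q2,q4} --0--> {q0,q1,q2,q3,q4,q5}  [seen]
{q1,q2,q4} --1--> {q0,q1,q2,q3,q4,q5}  [seen]
{q1,q2,q4} --2--> {q0,q1,q3,q4,q5}  [seen]
{q0,q1,q3,q5} --0--> {q0,q1,q2,q3,q4,q5}  [seen]
{q0,q1,q3,q5} --1--> {q0,q1,q2,q3,q4,q5}  [seen]
{q0,q1,q3,q5} --2--> {q0,q1,q2,q3,q4,q5}  [seen]
{q1,q3,q4,q5} --0--> {q0,q1,q2,q3,q4,q5}  [seen]
{q1,q3,q4,q5} --1--> {q0,q1,q2,q3,q4,q5}  [seen]
{q1,q3,q4,q5} --2--> {q0,q1,q2,q3,q4,q5}  [seen]
Reachable DFA states: {q0}, {q4}, {q1,q4}, {q0,q1}, {q0,q4}, {q2}, {q1,q3,q5}, {q0,q1,q2,q3,q4,q5}, {q0,q1,q3,q4,q5}, {q1,q2,q3,q4,q5}, {q1,q2,q4}, {q0,q1,q3,q5}, {q1,q3,q4,q5}.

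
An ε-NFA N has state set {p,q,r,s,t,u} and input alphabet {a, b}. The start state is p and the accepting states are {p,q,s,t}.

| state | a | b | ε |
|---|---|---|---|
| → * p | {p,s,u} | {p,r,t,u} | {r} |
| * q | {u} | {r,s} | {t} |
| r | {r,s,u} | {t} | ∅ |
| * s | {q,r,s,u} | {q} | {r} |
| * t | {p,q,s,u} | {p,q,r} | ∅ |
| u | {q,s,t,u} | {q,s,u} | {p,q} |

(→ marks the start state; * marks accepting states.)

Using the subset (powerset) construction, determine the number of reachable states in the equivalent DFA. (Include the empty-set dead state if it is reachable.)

3

Start state of the DFA: {p,r} (ε-closure of the NFA start).
{p,r} --a--> {p,q,r,s,t,u}  [new]
{p,r} --b--> {p,q,r,t,u}  [new]
{p,q,r,s,t,u} --a--> {p,q,r,s,t,u}  [seen]
{p,q,r,s,t,u} --b--> {p,q,r,s,t,u}  [seen]
{p,q,r,t,u} --a--> {p,q,r,s,t,u}  [seen]
{p,q,r,t,u} --b--> {p,q,r,s,t,u}  [seen]
Reachable DFA states: {p,r}, {p,q,r,s,t,u}, {p,q,r,t,u}.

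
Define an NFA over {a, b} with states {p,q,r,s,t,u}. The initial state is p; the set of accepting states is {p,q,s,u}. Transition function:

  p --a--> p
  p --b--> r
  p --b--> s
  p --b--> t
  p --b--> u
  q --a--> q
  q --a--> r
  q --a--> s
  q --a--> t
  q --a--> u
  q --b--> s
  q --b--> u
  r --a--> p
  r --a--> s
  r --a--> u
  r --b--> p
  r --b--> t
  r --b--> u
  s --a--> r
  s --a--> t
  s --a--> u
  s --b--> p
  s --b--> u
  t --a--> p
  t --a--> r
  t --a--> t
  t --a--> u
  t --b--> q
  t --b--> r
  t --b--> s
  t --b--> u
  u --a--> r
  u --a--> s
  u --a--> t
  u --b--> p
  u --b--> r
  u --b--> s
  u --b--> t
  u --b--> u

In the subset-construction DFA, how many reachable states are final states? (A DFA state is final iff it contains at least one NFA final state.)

4

Start state of the DFA: {p}.
{p} --a--> {p}  [seen]
{p} --b--> {r,s,t,u}  [new]
{r,s,t,u} --a--> {p,r,s,t,u}  [new]
{r,s,t,u} --b--> {p,q,r,s,t,u}  [new]
{p,r,s,t,u} --a--> {p,r,s,t,u}  [seen]
{p,r,s,t,u} --b--> {p,q,r,s,t,u}  [seen]
{p,q,r,s,t,u} --a--> {p,q,r,s,t,u}  [seen]
{p,q,r,s,t,u} --b--> {p,q,r,s,t,u}  [seen]
Reachable DFA states: {p}, {r,s,t,u}, {p,r,s,t,u}, {p,q,r,s,t,u}.
Accepting DFA states (contain an NFA accepting state): {p}, {r,s,t,u}, {p,r,s,t,u}, {p,q,r,s,t,u}.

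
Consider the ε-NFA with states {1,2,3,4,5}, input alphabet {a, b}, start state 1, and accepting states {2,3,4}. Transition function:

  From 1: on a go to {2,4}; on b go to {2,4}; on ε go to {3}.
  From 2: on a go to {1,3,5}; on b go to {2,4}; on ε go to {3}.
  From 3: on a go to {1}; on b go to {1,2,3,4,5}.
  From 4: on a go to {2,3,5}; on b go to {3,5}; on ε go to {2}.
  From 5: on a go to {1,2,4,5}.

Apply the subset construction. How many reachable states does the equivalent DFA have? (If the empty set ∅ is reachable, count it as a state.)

3

Start state of the DFA: {1,3} (ε-closure of the NFA start).
{1,3} --a--> {1,2,3,4}  [new]
{1,3} --b--> {1,2,3,4,5}  [new]
{1,2,3,4} --a--> {1,2,3,4,5}  [seen]
{1,2,3,4} --b--> {1,2,3,4,5}  [seen]
{1,2,3,4,5} --a--> {1,2,3,4,5}  [seen]
{1,2,3,4,5} --b--> {1,2,3,4,5}  [seen]
Reachable DFA states: {1,3}, {1,2,3,4}, {1,2,3,4,5}.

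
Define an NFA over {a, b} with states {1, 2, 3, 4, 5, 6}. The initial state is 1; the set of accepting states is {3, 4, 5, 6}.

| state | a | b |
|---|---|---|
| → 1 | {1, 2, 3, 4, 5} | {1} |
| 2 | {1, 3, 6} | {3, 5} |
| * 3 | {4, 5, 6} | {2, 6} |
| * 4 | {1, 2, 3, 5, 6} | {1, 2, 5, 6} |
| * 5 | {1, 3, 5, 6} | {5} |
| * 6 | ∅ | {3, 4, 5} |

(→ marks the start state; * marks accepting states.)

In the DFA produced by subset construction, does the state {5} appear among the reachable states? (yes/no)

Start state of the DFA: {1}.
{1} --a--> {1, 2, 3, 4, 5}  [new]
{1} --b--> {1}  [seen]
{1, 2, 3, 4, 5} --a--> {1, 2, 3, 4, 5, 6}  [new]
{1, 2, 3, 4, 5} --b--> {1, 2, 3, 5, 6}  [new]
{1, 2, 3, 4, 5, 6} --a--> {1, 2, 3, 4, 5, 6}  [seen]
{1, 2, 3, 4, 5, 6} --b--> {1, 2, 3, 4, 5, 6}  [seen]
{1, 2, 3, 5, 6} --a--> {1, 2, 3, 4, 5, 6}  [seen]
{1, 2, 3, 5, 6} --b--> {1, 2, 3, 4, 5, 6}  [seen]
Reachable DFA states: {1}, {1, 2, 3, 4, 5}, {1, 2, 3, 4, 5, 6}, {1, 2, 3, 5, 6}.
{5} is not among them.

no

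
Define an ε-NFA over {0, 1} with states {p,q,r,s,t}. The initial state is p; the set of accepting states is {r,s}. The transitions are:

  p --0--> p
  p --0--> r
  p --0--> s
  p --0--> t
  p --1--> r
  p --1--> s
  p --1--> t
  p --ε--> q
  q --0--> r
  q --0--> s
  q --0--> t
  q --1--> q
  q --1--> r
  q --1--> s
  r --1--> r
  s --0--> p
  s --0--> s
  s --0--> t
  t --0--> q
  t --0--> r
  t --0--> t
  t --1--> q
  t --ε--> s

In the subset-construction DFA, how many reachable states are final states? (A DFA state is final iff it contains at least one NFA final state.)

Start state of the DFA: {p,q} (ε-closure of the NFA start).
{p,q} --0--> {p,q,r,s,t}  [new]
{p,q} --1--> {q,r,s,t}  [new]
{p,q,r,s,t} --0--> {p,q,r,s,t}  [seen]
{p,q,r,s,t} --1--> {q,r,s,t}  [seen]
{q,r,s,t} --0--> {p,q,r,s,t}  [seen]
{q,r,s,t} --1--> {q,r,s}  [new]
{q,r,s} --0--> {p,q,r,s,t}  [seen]
{q,r,s} --1--> {q,r,s}  [seen]
Reachable DFA states: {p,q}, {p,q,r,s,t}, {q,r,s,t}, {q,r,s}.
Accepting DFA states (contain an NFA accepting state): {p,q,r,s,t}, {q,r,s,t}, {q,r,s}.

3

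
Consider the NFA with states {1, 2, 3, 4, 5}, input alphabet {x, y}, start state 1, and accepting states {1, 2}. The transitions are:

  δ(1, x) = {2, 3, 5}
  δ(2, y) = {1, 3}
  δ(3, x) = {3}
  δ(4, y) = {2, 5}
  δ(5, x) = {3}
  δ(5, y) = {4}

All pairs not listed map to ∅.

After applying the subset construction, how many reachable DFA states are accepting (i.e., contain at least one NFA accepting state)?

Start state of the DFA: {1}.
{1} --x--> {2, 3, 5}  [new]
{1} --y--> ∅  [new]
{2, 3, 5} --x--> {3}  [new]
{2, 3, 5} --y--> {1, 3, 4}  [new]
∅ --x--> ∅  [seen]
∅ --y--> ∅  [seen]
{3} --x--> {3}  [seen]
{3} --y--> ∅  [seen]
{1, 3, 4} --x--> {2, 3, 5}  [seen]
{1, 3, 4} --y--> {2, 5}  [new]
{2, 5} --x--> {3}  [seen]
{2, 5} --y--> {1, 3, 4}  [seen]
Reachable DFA states: {1}, {2, 3, 5}, ∅, {3}, {1, 3, 4}, {2, 5}.
Accepting DFA states (contain an NFA accepting state): {1}, {2, 3, 5}, {1, 3, 4}, {2, 5}.

4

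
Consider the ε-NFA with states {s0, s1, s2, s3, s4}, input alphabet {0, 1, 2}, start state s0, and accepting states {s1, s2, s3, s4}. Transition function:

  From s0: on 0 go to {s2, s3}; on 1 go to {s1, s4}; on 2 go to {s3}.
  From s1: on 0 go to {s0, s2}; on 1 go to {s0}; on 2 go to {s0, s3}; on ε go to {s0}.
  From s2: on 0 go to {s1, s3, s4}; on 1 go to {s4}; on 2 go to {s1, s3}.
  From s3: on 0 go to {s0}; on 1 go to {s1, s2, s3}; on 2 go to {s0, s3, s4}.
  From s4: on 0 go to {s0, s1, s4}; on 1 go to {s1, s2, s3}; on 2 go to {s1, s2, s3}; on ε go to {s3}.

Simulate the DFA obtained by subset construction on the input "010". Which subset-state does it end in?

Start: {s0}.
δ(s0,0) = {s2, s3}.
Union: {s2, s3}.
After 0: {s2, s3}.
δ(s2,1) = {s4}; δ(s3,1) = {s1, s2, s3}.
Union: {s1, s2, s3, s4}.
ε-closure gives {s0, s1, s2, s3, s4}.
After 1: {s0, s1, s2, s3, s4}.
δ(s0,0) = {s2, s3}; δ(s1,0) = {s0, s2}; δ(s2,0) = {s1, s3, s4}; δ(s3,0) = {s0}; δ(s4,0) = {s0, s1, s4}.
Union: {s0, s1, s2, s3, s4}.
After 0: {s0, s1, s2, s3, s4}.

{s0, s1, s2, s3, s4}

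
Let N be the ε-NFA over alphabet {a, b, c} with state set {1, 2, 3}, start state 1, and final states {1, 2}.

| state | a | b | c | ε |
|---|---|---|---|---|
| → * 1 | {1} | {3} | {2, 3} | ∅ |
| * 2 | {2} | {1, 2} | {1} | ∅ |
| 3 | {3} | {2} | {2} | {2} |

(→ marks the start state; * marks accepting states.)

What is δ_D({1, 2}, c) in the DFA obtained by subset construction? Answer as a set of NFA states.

δ(1,c) = {2, 3}; δ(2,c) = {1}.
Union: {1, 2, 3}.

{1, 2, 3}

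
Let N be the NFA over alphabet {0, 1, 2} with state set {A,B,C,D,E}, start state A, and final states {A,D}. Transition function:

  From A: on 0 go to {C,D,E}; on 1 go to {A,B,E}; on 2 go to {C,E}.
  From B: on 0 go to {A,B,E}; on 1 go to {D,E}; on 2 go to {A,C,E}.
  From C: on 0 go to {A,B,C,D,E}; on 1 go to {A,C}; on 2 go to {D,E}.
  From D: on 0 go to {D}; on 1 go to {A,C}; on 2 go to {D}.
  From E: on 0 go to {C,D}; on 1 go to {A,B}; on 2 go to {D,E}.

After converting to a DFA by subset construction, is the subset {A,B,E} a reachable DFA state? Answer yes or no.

yes

Start state of the DFA: {A}.
{A} --0--> {C,D,E}  [new]
{A} --1--> {A,B,E}  [new]
{A} --2--> {C,E}  [new]
{C,D,E} --0--> {A,B,C,D,E}  [new]
{C,D,E} --1--> {A,B,C}  [new]
{C,D,E} --2--> {D,E}  [new]
{A,B,E} --0--> {A,B,C,D,E}  [seen]
{A,B,E} --1--> {A,B,D,E}  [new]
{A,B,E} --2--> {A,C,D,E}  [new]
{C,E} --0--> {A,B,C,D,E}  [seen]
{C,E} --1--> {A,B,C}  [seen]
{C,E} --2--> {D,E}  [seen]
{A,B,C,D,E} --0--> {A,B,C,D,E}  [seen]
{A,B,C,D,E} --1--> {A,B,C,D,E}  [seen]
{A,B,C,D,E} --2--> {A,C,D,E}  [seen]
{A,B,C} --0--> {A,B,C,D,E}  [seen]
{A,B,C} --1--> {A,B,C,D,E}  [seen]
{A,B,C} --2--> {A,C,D,E}  [seen]
{D,E} --0--> {C,D}  [new]
{D,E} --1--> {A,B,C}  [seen]
{D,E} --2--> {D,E}  [seen]
{A,B,D,E} --0--> {A,B,C,D,E}  [seen]
{A,B,D,E} --1--> {A,B,C,D,E}  [seen]
{A,B,D,E} --2--> {A,C,D,E}  [seen]
{A,C,D,E} --0--> {A,B,C,D,E}  [seen]
{A,C,D,E} --1--> {A,B,C,E}  [new]
{A,C,D,E} --2--> {C,D,E}  [seen]
{C,D} --0--> {A,B,C,D,E}  [seen]
{C,D} --1--> {A,C}  [new]
{C,D} --2--> {D,E}  [seen]
{A,B,C,E} --0--> {A,B,C,D,E}  [seen]
{A,B,C,E} --1--> {A,B,C,D,E}  [seen]
{A,B,C,E} --2--> {A,C,D,E}  [seen]
{A,C} --0--> {A,B,C,D,E}  [seen]
{A,C} --1--> {A,B,C,E}  [seen]
{A,C} --2--> {C,D,E}  [seen]
Reachable DFA states: {A}, {C,D,E}, {A,B,E}, {C,E}, {A,B,C,D,E}, {A,B,C}, {D,E}, {A,B,D,E}, {A,C,D,E}, {C,D}, {A,B,C,E}, {A,C}.
{A,B,E} is among them.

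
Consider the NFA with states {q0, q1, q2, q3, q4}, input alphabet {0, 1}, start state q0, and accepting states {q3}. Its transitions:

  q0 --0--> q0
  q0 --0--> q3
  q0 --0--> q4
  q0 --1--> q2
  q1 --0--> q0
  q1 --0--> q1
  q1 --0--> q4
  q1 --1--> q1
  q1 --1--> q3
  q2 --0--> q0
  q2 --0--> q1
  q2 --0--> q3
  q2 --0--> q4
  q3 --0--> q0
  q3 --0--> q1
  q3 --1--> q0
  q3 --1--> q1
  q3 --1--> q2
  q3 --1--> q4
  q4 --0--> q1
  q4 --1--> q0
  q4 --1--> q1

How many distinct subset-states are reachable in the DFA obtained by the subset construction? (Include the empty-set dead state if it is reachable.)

8

Start state of the DFA: {q0}.
{q0} --0--> {q0, q3, q4}  [new]
{q0} --1--> {q2}  [new]
{q0, q3, q4} --0--> {q0, q1, q3, q4}  [new]
{q0, q3, q4} --1--> {q0, q1, q2, q4}  [new]
{q2} --0--> {q0, q1, q3, q4}  [seen]
{q2} --1--> ∅  [new]
{q0, q1, q3, q4} --0--> {q0, q1, q3, q4}  [seen]
{q0, q1, q3, q4} --1--> {q0, q1, q2, q3, q4}  [new]
{q0, q1, q2, q4} --0--> {q0, q1, q3, q4}  [seen]
{q0, q1, q2, q4} --1--> {q0, q1, q2, q3}  [new]
∅ --0--> ∅  [seen]
∅ --1--> ∅  [seen]
{q0, q1, q2, q3, q4} --0--> {q0, q1, q3, q4}  [seen]
{q0, q1, q2, q3, q4} --1--> {q0, q1, q2, q3, q4}  [seen]
{q0, q1, q2, q3} --0--> {q0, q1, q3, q4}  [seen]
{q0, q1, q2, q3} --1--> {q0, q1, q2, q3, q4}  [seen]
Reachable DFA states: {q0}, {q0, q3, q4}, {q2}, {q0, q1, q3, q4}, {q0, q1, q2, q4}, ∅, {q0, q1, q2, q3, q4}, {q0, q1, q2, q3}.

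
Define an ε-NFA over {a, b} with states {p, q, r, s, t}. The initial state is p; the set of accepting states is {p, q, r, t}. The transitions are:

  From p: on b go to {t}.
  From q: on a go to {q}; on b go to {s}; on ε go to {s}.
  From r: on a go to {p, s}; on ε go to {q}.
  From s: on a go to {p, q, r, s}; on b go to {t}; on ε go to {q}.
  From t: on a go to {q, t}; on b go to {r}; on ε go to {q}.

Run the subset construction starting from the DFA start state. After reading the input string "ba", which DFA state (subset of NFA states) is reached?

{p, q, r, s, t}

Start: {p}.
δ(p,b) = {t}.
Union: {t}.
ε-closure gives {q, s, t}.
After b: {q, s, t}.
δ(q,a) = {q}; δ(s,a) = {p, q, r, s}; δ(t,a) = {q, t}.
Union: {p, q, r, s, t}.
After a: {p, q, r, s, t}.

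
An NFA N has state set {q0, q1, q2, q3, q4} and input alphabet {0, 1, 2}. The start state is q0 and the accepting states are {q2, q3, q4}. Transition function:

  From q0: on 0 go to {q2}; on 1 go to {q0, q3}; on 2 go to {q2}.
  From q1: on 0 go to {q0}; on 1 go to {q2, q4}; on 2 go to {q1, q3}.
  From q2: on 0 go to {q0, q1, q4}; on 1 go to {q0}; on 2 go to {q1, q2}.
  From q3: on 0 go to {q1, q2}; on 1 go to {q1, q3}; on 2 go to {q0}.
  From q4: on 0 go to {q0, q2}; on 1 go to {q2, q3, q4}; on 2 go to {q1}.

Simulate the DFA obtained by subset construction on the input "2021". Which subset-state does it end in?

Start: {q0}.
δ(q0,2) = {q2}.
Union: {q2}.
After 2: {q2}.
δ(q2,0) = {q0, q1, q4}.
Union: {q0, q1, q4}.
After 0: {q0, q1, q4}.
δ(q0,2) = {q2}; δ(q1,2) = {q1, q3}; δ(q4,2) = {q1}.
Union: {q1, q2, q3}.
After 2: {q1, q2, q3}.
δ(q1,1) = {q2, q4}; δ(q2,1) = {q0}; δ(q3,1) = {q1, q3}.
Union: {q0, q1, q2, q3, q4}.
After 1: {q0, q1, q2, q3, q4}.

{q0, q1, q2, q3, q4}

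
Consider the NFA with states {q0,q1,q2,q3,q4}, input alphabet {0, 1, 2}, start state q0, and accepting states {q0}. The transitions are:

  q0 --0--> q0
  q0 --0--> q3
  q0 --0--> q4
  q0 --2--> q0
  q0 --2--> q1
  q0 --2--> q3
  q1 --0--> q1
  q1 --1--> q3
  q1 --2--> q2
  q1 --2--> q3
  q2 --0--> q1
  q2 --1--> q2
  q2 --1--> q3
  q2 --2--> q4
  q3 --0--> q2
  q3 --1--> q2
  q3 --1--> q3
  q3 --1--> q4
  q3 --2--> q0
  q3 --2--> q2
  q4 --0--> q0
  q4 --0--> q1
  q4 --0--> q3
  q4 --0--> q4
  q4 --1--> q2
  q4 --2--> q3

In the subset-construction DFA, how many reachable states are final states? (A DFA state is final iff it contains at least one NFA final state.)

Start state of the DFA: {q0}.
{q0} --0--> {q0,q3,q4}  [new]
{q0} --1--> ∅  [new]
{q0} --2--> {q0,q1,q3}  [new]
{q0,q3,q4} --0--> {q0,q1,q2,q3,q4}  [new]
{q0,q3,q4} --1--> {q2,q3,q4}  [new]
{q0,q3,q4} --2--> {q0,q1,q2,q3}  [new]
∅ --0--> ∅  [seen]
∅ --1--> ∅  [seen]
∅ --2--> ∅  [seen]
{q0,q1,q3} --0--> {q0,q1,q2,q3,q4}  [seen]
{q0,q1,q3} --1--> {q2,q3,q4}  [seen]
{q0,q1,q3} --2--> {q0,q1,q2,q3}  [seen]
{q0,q1,q2,q3,q4} --0--> {q0,q1,q2,q3,q4}  [seen]
{q0,q1,q2,q3,q4} --1--> {q2,q3,q4}  [seen]
{q0,q1,q2,q3,q4} --2--> {q0,q1,q2,q3,q4}  [seen]
{q2,q3,q4} --0--> {q0,q1,q2,q3,q4}  [seen]
{q2,q3,q4} --1--> {q2,q3,q4}  [seen]
{q2,q3,q4} --2--> {q0,q2,q3,q4}  [new]
{q0,q1,q2,q3} --0--> {q0,q1,q2,q3,q4}  [seen]
{q0,q1,q2,q3} --1--> {q2,q3,q4}  [seen]
{q0,q1,q2,q3} --2--> {q0,q1,q2,q3,q4}  [seen]
{q0,q2,q3,q4} --0--> {q0,q1,q2,q3,q4}  [seen]
{q0,q2,q3,q4} --1--> {q2,q3,q4}  [seen]
{q0,q2,q3,q4} --2--> {q0,q1,q2,q3,q4}  [seen]
Reachable DFA states: {q0}, {q0,q3,q4}, ∅, {q0,q1,q3}, {q0,q1,q2,q3,q4}, {q2,q3,q4}, {q0,q1,q2,q3}, {q0,q2,q3,q4}.
Accepting DFA states (contain an NFA accepting state): {q0}, {q0,q3,q4}, {q0,q1,q3}, {q0,q1,q2,q3,q4}, {q0,q1,q2,q3}, {q0,q2,q3,q4}.

6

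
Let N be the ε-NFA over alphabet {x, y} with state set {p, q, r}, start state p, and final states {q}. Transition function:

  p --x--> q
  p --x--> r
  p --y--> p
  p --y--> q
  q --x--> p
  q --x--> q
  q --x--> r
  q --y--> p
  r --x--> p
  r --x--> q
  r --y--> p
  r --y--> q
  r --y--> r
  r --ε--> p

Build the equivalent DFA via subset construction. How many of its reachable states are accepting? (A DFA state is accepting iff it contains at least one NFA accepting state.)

2

Start state of the DFA: {p} (ε-closure of the NFA start).
{p} --x--> {p, q, r}  [new]
{p} --y--> {p, q}  [new]
{p, q, r} --x--> {p, q, r}  [seen]
{p, q, r} --y--> {p, q, r}  [seen]
{p, q} --x--> {p, q, r}  [seen]
{p, q} --y--> {p, q}  [seen]
Reachable DFA states: {p}, {p, q, r}, {p, q}.
Accepting DFA states (contain an NFA accepting state): {p, q, r}, {p, q}.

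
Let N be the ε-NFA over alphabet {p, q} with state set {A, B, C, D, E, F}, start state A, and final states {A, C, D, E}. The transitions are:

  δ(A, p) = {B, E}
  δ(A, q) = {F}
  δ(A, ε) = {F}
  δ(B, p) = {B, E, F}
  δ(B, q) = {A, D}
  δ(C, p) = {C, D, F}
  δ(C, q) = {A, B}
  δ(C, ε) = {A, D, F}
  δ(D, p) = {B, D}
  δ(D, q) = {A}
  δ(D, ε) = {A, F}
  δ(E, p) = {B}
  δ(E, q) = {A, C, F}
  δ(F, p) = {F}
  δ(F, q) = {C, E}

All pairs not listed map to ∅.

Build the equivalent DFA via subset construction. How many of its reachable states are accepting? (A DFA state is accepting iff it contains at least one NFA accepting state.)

4

Start state of the DFA: {A, F} (ε-closure of the NFA start).
{A, F} --p--> {B, E, F}  [new]
{A, F} --q--> {A, C, D, E, F}  [new]
{B, E, F} --p--> {B, E, F}  [seen]
{B, E, F} --q--> {A, C, D, E, F}  [seen]
{A, C, D, E, F} --p--> {A, B, C, D, E, F}  [new]
{A, C, D, E, F} --q--> {A, B, C, D, E, F}  [seen]
{A, B, C, D, E, F} --p--> {A, B, C, D, E, F}  [seen]
{A, B, C, D, E, F} --q--> {A, B, C, D, E, F}  [seen]
Reachable DFA states: {A, F}, {B, E, F}, {A, C, D, E, F}, {A, B, C, D, E, F}.
Accepting DFA states (contain an NFA accepting state): {A, F}, {B, E, F}, {A, C, D, E, F}, {A, B, C, D, E, F}.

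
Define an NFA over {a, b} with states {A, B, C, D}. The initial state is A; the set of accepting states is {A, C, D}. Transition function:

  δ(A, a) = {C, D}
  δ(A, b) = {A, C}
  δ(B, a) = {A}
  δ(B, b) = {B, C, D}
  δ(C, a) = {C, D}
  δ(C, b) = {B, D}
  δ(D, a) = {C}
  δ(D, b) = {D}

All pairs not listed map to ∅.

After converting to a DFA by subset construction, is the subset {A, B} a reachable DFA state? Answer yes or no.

Start state of the DFA: {A}.
{A} --a--> {C, D}  [new]
{A} --b--> {A, C}  [new]
{C, D} --a--> {C, D}  [seen]
{C, D} --b--> {B, D}  [new]
{A, C} --a--> {C, D}  [seen]
{A, C} --b--> {A, B, C, D}  [new]
{B, D} --a--> {A, C}  [seen]
{B, D} --b--> {B, C, D}  [new]
{A, B, C, D} --a--> {A, C, D}  [new]
{A, B, C, D} --b--> {A, B, C, D}  [seen]
{B, C, D} --a--> {A, C, D}  [seen]
{B, C, D} --b--> {B, C, D}  [seen]
{A, C, D} --a--> {C, D}  [seen]
{A, C, D} --b--> {A, B, C, D}  [seen]
Reachable DFA states: {A}, {C, D}, {A, C}, {B, D}, {A, B, C, D}, {B, C, D}, {A, C, D}.
{A, B} is not among them.

no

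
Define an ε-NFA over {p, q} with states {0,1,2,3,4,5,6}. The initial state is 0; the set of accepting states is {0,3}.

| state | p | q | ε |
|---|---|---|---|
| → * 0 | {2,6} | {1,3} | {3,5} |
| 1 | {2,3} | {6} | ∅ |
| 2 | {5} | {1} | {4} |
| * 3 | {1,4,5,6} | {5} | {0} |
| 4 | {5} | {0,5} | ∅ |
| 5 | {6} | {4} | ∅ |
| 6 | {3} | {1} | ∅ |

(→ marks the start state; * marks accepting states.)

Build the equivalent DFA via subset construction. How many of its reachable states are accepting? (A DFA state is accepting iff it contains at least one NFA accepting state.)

Start state of the DFA: {0,3,5} (ε-closure of the NFA start).
{0,3,5} --p--> {1,2,4,5,6}  [new]
{0,3,5} --q--> {0,1,3,4,5}  [new]
{1,2,4,5,6} --p--> {0,2,3,4,5,6}  [new]
{1,2,4,5,6} --q--> {0,1,3,4,5,6}  [new]
{0,1,3,4,5} --p--> {0,1,2,3,4,5,6}  [new]
{0,1,3,4,5} --q--> {0,1,3,4,5,6}  [seen]
{0,2,3,4,5,6} --p--> {0,1,2,3,4,5,6}  [seen]
{0,2,3,4,5,6} --q--> {0,1,3,4,5}  [seen]
{0,1,3,4,5,6} --p--> {0,1,2,3,4,5,6}  [seen]
{0,1,3,4,5,6} --q--> {0,1,3,4,5,6}  [seen]
{0,1,2,3,4,5,6} --p--> {0,1,2,3,4,5,6}  [seen]
{0,1,2,3,4,5,6} --q--> {0,1,3,4,5,6}  [seen]
Reachable DFA states: {0,3,5}, {1,2,4,5,6}, {0,1,3,4,5}, {0,2,3,4,5,6}, {0,1,3,4,5,6}, {0,1,2,3,4,5,6}.
Accepting DFA states (contain an NFA accepting state): {0,3,5}, {0,1,3,4,5}, {0,2,3,4,5,6}, {0,1,3,4,5,6}, {0,1,2,3,4,5,6}.

5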